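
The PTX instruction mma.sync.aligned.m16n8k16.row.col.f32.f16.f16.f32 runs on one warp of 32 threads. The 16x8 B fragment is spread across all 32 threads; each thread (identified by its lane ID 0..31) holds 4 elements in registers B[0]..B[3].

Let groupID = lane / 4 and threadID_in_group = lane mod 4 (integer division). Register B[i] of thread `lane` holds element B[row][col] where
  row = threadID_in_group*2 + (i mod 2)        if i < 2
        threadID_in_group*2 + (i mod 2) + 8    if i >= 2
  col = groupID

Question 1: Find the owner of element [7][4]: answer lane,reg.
c: 4->gid=4  r: 7->r8=0,tid=3,i&1=1
L=4*4+3=19  i=0*2+1=1

19,1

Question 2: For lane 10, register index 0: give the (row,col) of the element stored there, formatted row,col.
L=10⇒gr=10>>2=2, th=10&3=2
[0]⇒row 2·2+0+0=4  col gr=2

4,2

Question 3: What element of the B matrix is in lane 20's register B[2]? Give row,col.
8,5

lane 20: gr=5 (20/4), th=0 (20%4)
i=2: r=0*2+0+8=8, c=gr=5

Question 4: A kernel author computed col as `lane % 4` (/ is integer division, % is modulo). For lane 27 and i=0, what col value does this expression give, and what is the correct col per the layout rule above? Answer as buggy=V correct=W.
buggy=3 correct=6

`lane % 4`[27,0]->3
lane 27: gid=6 (27/4), tid=3 (27%4)
i=0: r=3*2+0+0=6, c=gid=6
col: 3 vs 6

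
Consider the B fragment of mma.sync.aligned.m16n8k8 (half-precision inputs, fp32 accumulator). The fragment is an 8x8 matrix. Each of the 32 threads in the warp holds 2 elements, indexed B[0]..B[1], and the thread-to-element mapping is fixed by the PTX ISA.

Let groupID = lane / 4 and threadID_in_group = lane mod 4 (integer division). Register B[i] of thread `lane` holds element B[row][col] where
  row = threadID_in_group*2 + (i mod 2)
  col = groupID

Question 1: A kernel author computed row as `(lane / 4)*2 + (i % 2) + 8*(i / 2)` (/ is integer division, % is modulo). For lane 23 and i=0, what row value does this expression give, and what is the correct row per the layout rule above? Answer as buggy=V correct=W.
buggy=10 correct=6

`(lane / 4)*2 + (i % 2) + 8*(i / 2)`[23,0]=>10
lane 23=>23/4=5, 23 mod 4=3
i=0  r:2·3+0=>6  c:5
row: 10 vs 6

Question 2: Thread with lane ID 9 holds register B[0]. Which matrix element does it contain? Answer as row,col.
L=9->g=9>>2=2, t=9&3=1
[0]->row 1·2+0=2  col g=2

2,2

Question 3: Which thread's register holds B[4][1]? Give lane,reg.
c=1⇒gr=1  r=4⇒th=2,odd=0
L=1*4+2=6  i=0=0

6,0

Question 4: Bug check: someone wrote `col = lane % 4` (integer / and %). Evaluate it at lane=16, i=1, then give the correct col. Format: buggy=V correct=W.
`lane % 4`[16,1]->0
L=16->gid=16>>2=4, tid=16&3=0
[1]->row 0·2+1=1  col gid=4
col: 0 vs 4

buggy=0 correct=4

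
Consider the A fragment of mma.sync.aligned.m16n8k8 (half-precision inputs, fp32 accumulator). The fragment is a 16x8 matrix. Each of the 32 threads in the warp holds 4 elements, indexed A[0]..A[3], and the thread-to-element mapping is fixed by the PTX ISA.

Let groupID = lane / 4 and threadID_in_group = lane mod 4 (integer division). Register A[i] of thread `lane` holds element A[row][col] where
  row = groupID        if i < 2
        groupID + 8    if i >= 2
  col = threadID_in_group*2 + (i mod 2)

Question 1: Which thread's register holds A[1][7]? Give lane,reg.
7,1

r=1->g=1,rb=0  c=7->t=3,b0=1
L=1*4+3=7  i=0*2+1=1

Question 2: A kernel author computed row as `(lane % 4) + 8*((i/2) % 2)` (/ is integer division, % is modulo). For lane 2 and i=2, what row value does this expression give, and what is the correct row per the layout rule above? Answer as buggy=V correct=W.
buggy=10 correct=8

`(lane % 4) + 8*((i/2) % 2)`[2,2]⇒10
lane 2⇒2/4=0, 2 mod 4=2
i=2  r:0+8⇒8  c:2·2+0⇒4
row: 10 vs 8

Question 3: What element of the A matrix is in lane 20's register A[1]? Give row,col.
5,1

20: grp=5,tig=0
[1] (5+0,0*2+1) = (5,1)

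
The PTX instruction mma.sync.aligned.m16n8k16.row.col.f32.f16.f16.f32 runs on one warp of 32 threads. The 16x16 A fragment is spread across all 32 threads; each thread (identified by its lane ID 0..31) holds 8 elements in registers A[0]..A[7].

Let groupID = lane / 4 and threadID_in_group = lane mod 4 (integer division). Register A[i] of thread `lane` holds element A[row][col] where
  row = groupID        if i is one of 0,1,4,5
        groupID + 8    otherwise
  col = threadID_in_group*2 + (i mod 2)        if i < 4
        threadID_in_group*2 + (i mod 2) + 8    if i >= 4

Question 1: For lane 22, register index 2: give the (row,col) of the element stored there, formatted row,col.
13,4

22: grp=5,tig=2
[2] (5+8,2*2+0+0) = (13,4)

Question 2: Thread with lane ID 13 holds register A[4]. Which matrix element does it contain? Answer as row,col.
3,10

13: gr=3,th=1
[4] (3+0,1*2+0+8) = (3,10)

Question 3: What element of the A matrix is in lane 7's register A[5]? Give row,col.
1,15

L=7->gid=7>>2=1, tid=7&3=3
[5]->row 1+0=1  col 3·2+1+8=15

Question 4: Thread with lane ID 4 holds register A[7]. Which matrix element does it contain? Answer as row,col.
9,9

L=4->gid=4>>2=1, tid=4&3=0
[7]->row 1+8=9  col 0·2+1+8=9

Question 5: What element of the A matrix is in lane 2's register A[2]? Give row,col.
8,4

lane 2=>2/4=0, 2 mod 4=2
i=2  r:0+8=>8  c:2·2+0+0=>4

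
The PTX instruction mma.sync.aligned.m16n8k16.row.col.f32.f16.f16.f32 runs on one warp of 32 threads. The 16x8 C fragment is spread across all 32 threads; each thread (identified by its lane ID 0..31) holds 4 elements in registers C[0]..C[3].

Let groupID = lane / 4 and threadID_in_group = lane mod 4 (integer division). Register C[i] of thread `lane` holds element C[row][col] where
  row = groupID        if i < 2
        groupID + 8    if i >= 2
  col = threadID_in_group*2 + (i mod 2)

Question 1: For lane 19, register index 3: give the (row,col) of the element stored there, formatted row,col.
lane 19=>19/4=4, 19 mod 4=3
i=3  r:4+8=>12  c:2·3+1=>7

12,7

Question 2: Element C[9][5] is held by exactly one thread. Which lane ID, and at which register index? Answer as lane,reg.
6,3

r: 9->gid=1,r8=1  c: 5->tid=2,i&1=1
L=1*4+2=6  i=1*2+1=3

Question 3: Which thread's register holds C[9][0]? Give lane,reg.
4,2

r=9->g=1,rb=1  c=0->t=0,b0=0
L=1*4+0=4  i=1*2+0=2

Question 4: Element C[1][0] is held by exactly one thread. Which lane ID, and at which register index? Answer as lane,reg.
r: 1->gid=1,r8=0  c: 0->tid=0,i&1=0
L=1*4+0=4  i=0*2+0=0

4,0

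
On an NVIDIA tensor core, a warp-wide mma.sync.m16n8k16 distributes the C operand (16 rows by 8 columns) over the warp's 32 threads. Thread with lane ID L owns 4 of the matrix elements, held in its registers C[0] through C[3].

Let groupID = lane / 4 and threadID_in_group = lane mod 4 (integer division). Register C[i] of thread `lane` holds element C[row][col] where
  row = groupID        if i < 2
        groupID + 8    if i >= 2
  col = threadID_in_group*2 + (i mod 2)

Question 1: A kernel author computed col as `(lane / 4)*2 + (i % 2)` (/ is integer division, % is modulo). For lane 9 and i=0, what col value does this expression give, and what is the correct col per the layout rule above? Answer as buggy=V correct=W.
buggy=4 correct=2

`(lane / 4)*2 + (i % 2)`[9,0]->4
L=9->gid=9>>2=2, tid=9&3=1
[0]->row 2+0=2  col 1·2+0=2
col: 4 vs 2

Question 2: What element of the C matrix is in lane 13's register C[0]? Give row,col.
3,2

13: gid=3,tid=1
[0] (3+0,1*2+0) = (3,2)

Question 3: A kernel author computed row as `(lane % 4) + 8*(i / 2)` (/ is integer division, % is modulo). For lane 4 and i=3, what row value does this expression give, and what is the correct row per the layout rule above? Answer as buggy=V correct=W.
`(lane % 4) + 8*(i / 2)`[4,3]=>8
lane 4: grp=1 (4/4), tig=0 (4%4)
i=3: r=1+8=9, c=0*2+1=1
row: 8 vs 9

buggy=8 correct=9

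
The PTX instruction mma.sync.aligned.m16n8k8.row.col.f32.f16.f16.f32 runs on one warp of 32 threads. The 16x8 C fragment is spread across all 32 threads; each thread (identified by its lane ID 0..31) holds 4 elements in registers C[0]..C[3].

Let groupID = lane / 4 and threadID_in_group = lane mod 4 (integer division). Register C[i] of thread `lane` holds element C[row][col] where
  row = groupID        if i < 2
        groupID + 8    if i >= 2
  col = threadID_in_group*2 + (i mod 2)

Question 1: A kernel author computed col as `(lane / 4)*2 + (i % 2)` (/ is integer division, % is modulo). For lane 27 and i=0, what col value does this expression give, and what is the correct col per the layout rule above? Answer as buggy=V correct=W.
`(lane / 4)*2 + (i % 2)`[27,0]→12
lane 27→27/4=6, 27 mod 4=3
i=0  r:6+0→6  c:2·3+0→6
col: 12 vs 6

buggy=12 correct=6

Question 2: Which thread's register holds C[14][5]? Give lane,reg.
26,3

r:14=>grp=6,rB=1  c:5=>tig=2,lo=1
L=6*4+2=26  i=1*2+1=3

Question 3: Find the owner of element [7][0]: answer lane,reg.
r=7⇒gr=7,Rb=0  c=0⇒th=0,odd=0
L=7*4+0=28  i=0*2+0=0

28,0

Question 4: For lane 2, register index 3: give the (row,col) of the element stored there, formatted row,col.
lane 2: gr=0 (2/4), th=2 (2%4)
i=3: r=0+8=8, c=2*2+1=5

8,5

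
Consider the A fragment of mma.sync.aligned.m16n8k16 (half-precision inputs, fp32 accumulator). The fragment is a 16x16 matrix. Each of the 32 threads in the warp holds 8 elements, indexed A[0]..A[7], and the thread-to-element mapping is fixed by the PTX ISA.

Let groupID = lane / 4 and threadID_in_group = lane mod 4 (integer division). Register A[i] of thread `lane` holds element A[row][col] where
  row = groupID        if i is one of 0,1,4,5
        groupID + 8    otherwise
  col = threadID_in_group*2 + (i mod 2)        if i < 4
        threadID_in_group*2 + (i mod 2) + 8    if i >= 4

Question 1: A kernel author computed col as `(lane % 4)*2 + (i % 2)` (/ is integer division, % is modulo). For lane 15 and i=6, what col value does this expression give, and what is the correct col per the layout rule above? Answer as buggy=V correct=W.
`(lane % 4)*2 + (i % 2)`[15,6]=>6
lane 15=>15/4=3, 15 mod 4=3
i=6  r:3+8=>11  c:2·3+0+8=>14
col: 6 vs 14

buggy=6 correct=14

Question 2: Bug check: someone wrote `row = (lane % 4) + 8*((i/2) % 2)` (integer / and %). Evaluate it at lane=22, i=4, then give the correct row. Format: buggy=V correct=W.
`(lane % 4) + 8*((i/2) % 2)`[22,4]->2
lane 22: g=5 (22/4), t=2 (22%4)
i=4: r=5+0=5, c=2*2+0+8=12
row: 2 vs 5

buggy=2 correct=5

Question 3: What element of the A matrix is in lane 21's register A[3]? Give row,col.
13,3

21: gr=5,th=1
[3] (5+8,1*2+1+0) = (13,3)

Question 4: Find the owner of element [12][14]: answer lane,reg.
19,6

r=12->g=4,rb=1  c=14->cb=1,t=3,b0=0
L=4*4+3=19  i=1*4+1*2+0=6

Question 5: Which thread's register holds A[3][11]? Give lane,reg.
13,5

r=3→G=3,rhi=0  c=11→chi=1,T=1,p=1
L=3*4+1=13  i=1*4+0*2+1=5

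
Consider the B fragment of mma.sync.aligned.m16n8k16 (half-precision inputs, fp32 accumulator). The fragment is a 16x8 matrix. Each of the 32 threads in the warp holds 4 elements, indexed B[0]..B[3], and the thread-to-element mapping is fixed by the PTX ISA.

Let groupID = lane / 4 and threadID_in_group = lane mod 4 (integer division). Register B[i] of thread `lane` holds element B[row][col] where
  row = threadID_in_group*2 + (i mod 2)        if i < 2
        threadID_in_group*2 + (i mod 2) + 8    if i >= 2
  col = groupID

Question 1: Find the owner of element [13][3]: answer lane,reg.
c: 3->gid=3  r: 13->r8=1,tid=2,i&1=1
L=3*4+2=14  i=1*2+1=3

14,3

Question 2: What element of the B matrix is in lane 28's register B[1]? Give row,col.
lane 28->28/4=7, 28 mod 4=0
i=1  r:2·0+1+0->1  c:7

1,7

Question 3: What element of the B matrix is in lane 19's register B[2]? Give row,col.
L=19→G=19>>2=4, T=19&3=3
[2]→row 3·2+0+8=14  col G=4

14,4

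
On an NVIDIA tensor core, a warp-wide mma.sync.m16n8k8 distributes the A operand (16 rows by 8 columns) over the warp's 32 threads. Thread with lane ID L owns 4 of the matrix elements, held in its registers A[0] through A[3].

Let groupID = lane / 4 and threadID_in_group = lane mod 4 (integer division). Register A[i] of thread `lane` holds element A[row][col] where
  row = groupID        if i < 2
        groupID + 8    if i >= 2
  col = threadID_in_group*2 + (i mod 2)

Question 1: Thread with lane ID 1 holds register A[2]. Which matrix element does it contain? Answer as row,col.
8,2

lane 1->1/4=0, 1 mod 4=1
i=2  r:0+8->8  c:2·1+0->2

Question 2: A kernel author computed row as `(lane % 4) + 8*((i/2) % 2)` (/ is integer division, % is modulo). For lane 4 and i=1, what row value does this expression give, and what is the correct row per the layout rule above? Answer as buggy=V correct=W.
buggy=0 correct=1

`(lane % 4) + 8*((i/2) % 2)`[4,1]⇒0
lane 4⇒4/4=1, 4 mod 4=0
i=1  r:1+0⇒1  c:2·0+1⇒1
row: 0 vs 1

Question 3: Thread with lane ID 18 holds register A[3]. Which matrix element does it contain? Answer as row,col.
12,5

L=18=>grp=18>>2=4, tig=18&3=2
[3]=>row 4+8=12  col 2·2+1=5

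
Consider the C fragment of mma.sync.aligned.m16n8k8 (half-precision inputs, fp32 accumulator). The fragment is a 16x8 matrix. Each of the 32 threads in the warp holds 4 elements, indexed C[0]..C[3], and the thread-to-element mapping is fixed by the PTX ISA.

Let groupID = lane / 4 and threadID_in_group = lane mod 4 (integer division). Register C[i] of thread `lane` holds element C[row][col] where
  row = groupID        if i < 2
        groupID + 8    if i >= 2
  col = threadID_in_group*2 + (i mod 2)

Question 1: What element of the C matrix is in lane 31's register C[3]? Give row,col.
15,7

lane 31->31/4=7, 31 mod 4=3
i=3  r:7+8->15  c:2·3+1->7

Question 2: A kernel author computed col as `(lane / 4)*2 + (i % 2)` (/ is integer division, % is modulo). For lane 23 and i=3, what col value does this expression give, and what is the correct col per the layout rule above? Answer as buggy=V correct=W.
`(lane / 4)*2 + (i % 2)`[23,3]⇒11
lane 23⇒23/4=5, 23 mod 4=3
i=3  r:5+8⇒13  c:2·3+1⇒7
col: 11 vs 7

buggy=11 correct=7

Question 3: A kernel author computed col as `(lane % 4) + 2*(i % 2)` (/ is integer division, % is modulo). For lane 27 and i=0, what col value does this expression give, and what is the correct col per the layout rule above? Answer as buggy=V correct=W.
`(lane % 4) + 2*(i % 2)`[27,0]->3
lane 27->27/4=6, 27 mod 4=3
i=0  r:6+0->6  c:2·3+0->6
col: 3 vs 6

buggy=3 correct=6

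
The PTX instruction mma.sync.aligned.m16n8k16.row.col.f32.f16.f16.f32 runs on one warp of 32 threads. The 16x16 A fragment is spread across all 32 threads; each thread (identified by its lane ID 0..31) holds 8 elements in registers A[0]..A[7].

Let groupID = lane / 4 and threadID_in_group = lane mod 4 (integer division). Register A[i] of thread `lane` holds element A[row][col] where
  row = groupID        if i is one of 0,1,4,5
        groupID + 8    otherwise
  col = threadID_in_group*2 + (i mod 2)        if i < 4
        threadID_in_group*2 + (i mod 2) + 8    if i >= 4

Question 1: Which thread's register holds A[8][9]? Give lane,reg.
0,7

r:8=>grp=0,rB=1  c:9=>cB=1,tig=0,lo=1
L=0*4+0=0  i=1*4+1*2+1=7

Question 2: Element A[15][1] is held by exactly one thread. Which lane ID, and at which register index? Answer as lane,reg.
28,3

r=15⇒gr=7,Rb=1  c=1⇒Cb=0,th=0,odd=1
L=7*4+0=28  i=0*4+1*2+1=3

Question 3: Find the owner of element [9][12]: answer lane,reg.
r=9->g=1,rb=1  c=12->cb=1,t=2,b0=0
L=1*4+2=6  i=1*4+1*2+0=6

6,6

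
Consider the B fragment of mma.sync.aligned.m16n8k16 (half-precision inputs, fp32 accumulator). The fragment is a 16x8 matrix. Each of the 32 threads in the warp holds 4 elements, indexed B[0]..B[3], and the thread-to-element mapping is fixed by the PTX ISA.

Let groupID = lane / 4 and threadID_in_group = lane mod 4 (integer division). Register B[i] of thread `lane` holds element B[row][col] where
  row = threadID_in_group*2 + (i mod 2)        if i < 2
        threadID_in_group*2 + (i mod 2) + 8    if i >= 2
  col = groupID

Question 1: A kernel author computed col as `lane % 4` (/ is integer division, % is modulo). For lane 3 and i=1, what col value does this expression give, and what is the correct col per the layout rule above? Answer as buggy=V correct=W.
buggy=3 correct=0

`lane % 4`[3,1]->3
L=3->gid=3>>2=0, tid=3&3=3
[1]->row 3·2+1+0=7  col gid=0
col: 3 vs 0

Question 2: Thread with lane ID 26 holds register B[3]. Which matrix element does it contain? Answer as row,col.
lane 26: gid=6 (26/4), tid=2 (26%4)
i=3: r=2*2+1+8=13, c=gid=6

13,6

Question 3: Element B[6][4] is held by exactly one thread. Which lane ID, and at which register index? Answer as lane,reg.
19,0

c=4->g=4  r=6->rb=0,t=3,b0=0
L=4*4+3=19  i=0*2+0=0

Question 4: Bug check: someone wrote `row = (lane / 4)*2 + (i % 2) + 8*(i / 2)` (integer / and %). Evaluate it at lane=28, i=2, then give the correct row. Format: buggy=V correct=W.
buggy=22 correct=8

`(lane / 4)*2 + (i % 2) + 8*(i / 2)`[28,2]->22
lane 28->28/4=7, 28 mod 4=0
i=2  r:2·0+0+8->8  c:7
row: 22 vs 8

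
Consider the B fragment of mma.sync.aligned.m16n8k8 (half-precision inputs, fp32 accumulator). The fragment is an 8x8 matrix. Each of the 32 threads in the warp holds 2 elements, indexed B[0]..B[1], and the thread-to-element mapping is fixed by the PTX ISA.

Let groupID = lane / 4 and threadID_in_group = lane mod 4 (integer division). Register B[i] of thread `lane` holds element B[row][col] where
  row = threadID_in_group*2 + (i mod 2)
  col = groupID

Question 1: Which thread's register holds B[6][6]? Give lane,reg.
c=6→G=6  r=6→T=3,p=0
L=6*4+3=27  i=0=0

27,0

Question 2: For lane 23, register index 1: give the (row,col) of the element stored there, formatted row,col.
7,5

L=23->g=23>>2=5, t=23&3=3
[1]->row 3·2+1=7  col g=5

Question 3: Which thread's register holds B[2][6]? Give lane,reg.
25,0

c=6→G=6  r=2→T=1,p=0
L=6*4+1=25  i=0=0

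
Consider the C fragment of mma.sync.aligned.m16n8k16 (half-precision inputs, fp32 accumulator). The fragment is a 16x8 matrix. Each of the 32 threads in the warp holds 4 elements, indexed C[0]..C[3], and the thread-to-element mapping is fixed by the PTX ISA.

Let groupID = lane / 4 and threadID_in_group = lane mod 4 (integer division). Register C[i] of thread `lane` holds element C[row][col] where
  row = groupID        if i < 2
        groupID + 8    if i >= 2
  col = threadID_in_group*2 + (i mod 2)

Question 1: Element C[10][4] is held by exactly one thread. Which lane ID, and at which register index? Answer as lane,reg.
r:10=>grp=2,rB=1  c:4=>tig=2,lo=0
L=2*4+2=10  i=1*2+0=2

10,2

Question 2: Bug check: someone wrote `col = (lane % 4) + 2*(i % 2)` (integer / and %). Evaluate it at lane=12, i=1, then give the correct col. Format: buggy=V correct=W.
`(lane % 4) + 2*(i % 2)`[12,1]→2
lane 12: G=3 (12/4), T=0 (12%4)
i=1: r=3+0=3, c=0*2+1=1
col: 2 vs 1

buggy=2 correct=1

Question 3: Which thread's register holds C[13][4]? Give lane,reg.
22,2

r=13→G=5,rhi=1  c=4→T=2,p=0
L=5*4+2=22  i=1*2+0=2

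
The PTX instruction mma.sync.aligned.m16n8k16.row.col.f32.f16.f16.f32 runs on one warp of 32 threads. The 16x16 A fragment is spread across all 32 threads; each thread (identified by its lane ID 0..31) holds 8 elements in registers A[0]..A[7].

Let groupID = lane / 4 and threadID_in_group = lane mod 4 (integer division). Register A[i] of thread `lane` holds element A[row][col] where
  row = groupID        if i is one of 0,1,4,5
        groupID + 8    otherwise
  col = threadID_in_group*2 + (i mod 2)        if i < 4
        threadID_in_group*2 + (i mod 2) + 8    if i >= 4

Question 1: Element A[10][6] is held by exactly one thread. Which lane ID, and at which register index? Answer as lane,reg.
11,2

r=10→G=2,rhi=1  c=6→chi=0,T=3,p=0
L=2*4+3=11  i=0*4+1*2+0=2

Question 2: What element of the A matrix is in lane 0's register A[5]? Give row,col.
L=0⇒gr=0>>2=0, th=0&3=0
[5]⇒row 0+0=0  col 0·2+1+8=9

0,9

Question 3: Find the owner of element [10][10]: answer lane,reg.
9,6

r:10=>grp=2,rB=1  c:10=>cB=1,tig=1,lo=0
L=2*4+1=9  i=1*4+1*2+0=6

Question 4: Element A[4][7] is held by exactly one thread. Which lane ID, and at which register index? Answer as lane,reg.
19,1

r=4→G=4,rhi=0  c=7→chi=0,T=3,p=1
L=4*4+3=19  i=0*4+0*2+1=1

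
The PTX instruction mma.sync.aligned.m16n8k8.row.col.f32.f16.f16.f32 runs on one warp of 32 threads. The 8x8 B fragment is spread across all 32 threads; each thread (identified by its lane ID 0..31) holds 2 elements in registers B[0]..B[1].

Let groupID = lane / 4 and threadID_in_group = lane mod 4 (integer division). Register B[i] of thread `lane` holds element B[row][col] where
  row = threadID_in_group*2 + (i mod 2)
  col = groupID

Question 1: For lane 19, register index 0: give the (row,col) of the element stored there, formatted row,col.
L=19->g=19>>2=4, t=19&3=3
[0]->row 3·2+0=6  col g=4

6,4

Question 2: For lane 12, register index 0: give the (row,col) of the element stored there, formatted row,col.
L=12→G=12>>2=3, T=12&3=0
[0]→row 0·2+0=0  col G=3

0,3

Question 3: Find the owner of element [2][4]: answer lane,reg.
c=4→G=4  r=2→T=1,p=0
L=4*4+1=17  i=0=0

17,0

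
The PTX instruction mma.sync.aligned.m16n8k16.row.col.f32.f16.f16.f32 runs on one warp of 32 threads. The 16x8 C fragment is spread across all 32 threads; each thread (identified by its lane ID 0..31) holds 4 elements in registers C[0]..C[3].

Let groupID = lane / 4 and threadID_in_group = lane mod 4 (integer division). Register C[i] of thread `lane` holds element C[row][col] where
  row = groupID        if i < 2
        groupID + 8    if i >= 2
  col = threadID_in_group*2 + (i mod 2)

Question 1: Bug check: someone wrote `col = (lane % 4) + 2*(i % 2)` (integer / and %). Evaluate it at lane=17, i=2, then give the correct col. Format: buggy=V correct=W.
buggy=1 correct=2

`(lane % 4) + 2*(i % 2)`[17,2]→1
lane 17: G=4 (17/4), T=1 (17%4)
i=2: r=4+8=12, c=1*2+0=2
col: 1 vs 2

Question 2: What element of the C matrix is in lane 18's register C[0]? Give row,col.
4,4

lane 18->18/4=4, 18 mod 4=2
i=0  r:4+0->4  c:2·2+0->4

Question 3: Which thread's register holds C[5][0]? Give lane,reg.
20,0

r:5=>grp=5,rB=0  c:0=>tig=0,lo=0
L=5*4+0=20  i=0*2+0=0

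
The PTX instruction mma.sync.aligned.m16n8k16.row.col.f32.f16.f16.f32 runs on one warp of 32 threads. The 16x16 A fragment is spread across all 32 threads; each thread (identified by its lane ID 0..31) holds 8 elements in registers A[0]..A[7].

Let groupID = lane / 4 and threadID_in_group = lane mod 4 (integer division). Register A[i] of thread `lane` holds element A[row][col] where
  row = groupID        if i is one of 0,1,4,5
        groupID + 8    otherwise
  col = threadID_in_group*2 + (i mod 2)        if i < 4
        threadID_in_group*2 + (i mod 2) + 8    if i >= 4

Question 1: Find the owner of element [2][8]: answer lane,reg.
8,4

r=2⇒gr=2,Rb=0  c=8⇒Cb=1,th=0,odd=0
L=2*4+0=8  i=1*4+0*2+0=4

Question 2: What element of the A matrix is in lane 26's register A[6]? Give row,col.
14,12

L=26⇒gr=26>>2=6, th=26&3=2
[6]⇒row 6+8=14  col 2·2+0+8=12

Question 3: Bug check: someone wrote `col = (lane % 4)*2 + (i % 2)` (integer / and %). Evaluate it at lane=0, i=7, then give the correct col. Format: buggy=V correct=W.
`(lane % 4)*2 + (i % 2)`[0,7]⇒1
L=0⇒gr=0>>2=0, th=0&3=0
[7]⇒row 0+8=8  col 0·2+1+8=9
col: 1 vs 9

buggy=1 correct=9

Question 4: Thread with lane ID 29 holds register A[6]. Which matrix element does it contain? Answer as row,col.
15,10

29: G=7,T=1
[6] (7+8,1*2+0+8) = (15,10)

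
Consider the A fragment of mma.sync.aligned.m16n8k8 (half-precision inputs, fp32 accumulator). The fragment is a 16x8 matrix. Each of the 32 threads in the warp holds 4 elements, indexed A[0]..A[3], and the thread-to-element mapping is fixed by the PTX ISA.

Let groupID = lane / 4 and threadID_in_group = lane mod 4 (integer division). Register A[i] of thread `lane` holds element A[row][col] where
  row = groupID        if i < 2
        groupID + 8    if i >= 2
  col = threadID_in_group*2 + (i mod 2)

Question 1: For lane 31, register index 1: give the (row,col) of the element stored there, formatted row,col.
7,7

lane 31->31/4=7, 31 mod 4=3
i=1  r:7+0->7  c:2·3+1->7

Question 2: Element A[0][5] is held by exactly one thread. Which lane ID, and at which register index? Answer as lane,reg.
2,1

r=0→G=0,rhi=0  c=5→T=2,p=1
L=0*4+2=2  i=0*2+1=1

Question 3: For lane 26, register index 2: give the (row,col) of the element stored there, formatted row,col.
26: grp=6,tig=2
[2] (6+8,2*2+0) = (14,4)

14,4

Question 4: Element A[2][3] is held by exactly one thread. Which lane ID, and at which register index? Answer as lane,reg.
9,1

r: 2->gid=2,r8=0  c: 3->tid=1,i&1=1
L=2*4+1=9  i=0*2+1=1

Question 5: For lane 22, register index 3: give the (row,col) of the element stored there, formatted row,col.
22: grp=5,tig=2
[3] (5+8,2*2+1) = (13,5)

13,5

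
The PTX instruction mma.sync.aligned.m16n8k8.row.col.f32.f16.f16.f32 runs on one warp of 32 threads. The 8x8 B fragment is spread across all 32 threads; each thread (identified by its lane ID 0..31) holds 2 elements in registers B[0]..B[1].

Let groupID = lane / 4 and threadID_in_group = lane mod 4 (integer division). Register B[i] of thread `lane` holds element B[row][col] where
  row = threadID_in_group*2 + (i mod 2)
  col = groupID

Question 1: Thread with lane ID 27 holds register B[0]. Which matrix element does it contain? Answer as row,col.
6,6

lane 27=>27/4=6, 27 mod 4=3
i=0  r:2·3+0=>6  c:6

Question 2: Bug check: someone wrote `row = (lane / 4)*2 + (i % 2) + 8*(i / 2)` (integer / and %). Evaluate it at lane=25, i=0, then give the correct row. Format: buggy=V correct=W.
buggy=12 correct=2

`(lane / 4)*2 + (i % 2) + 8*(i / 2)`[25,0]⇒12
lane 25: gr=6 (25/4), th=1 (25%4)
i=0: r=1*2+0=2, c=gr=6
row: 12 vs 2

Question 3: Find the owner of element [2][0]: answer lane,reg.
1,0

c=0→G=0  r=2→T=1,p=0
L=0*4+1=1  i=0=0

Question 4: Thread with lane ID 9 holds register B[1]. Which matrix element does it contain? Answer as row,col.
3,2

L=9⇒gr=9>>2=2, th=9&3=1
[1]⇒row 1·2+1=3  col gr=2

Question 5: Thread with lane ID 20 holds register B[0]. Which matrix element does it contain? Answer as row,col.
lane 20→20/4=5, 20 mod 4=0
i=0  r:2·0+0→0  c:5

0,5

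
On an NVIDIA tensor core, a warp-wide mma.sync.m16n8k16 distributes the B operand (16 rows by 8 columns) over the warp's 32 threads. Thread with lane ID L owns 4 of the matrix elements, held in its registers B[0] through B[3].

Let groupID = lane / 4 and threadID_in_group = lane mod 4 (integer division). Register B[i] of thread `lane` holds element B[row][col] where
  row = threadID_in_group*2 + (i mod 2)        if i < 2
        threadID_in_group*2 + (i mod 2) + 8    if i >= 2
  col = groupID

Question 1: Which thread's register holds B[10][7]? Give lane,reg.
29,2

c=7⇒gr=7  r=10⇒Rb=1,th=1,odd=0
L=7*4+1=29  i=1*2+0=2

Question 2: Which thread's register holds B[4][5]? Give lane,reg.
c=5->g=5  r=4->rb=0,t=2,b0=0
L=5*4+2=22  i=0*2+0=0

22,0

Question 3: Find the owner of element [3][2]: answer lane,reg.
c:2=>grp=2  r:3=>rB=0,tig=1,lo=1
L=2*4+1=9  i=0*2+1=1

9,1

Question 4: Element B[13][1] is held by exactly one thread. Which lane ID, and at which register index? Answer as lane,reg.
c:1=>grp=1  r:13=>rB=1,tig=2,lo=1
L=1*4+2=6  i=1*2+1=3

6,3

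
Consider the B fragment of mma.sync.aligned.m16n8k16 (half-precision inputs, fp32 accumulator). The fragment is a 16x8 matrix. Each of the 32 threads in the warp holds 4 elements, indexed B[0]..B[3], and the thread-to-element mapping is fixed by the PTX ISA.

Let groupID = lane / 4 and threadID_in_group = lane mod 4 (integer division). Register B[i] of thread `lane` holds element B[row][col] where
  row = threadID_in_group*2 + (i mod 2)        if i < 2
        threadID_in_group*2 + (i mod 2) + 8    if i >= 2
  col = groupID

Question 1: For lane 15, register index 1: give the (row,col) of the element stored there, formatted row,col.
7,3

L=15=>grp=15>>2=3, tig=15&3=3
[1]=>row 3·2+1+0=7  col grp=3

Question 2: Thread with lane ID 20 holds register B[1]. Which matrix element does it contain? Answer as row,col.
1,5

20: gr=5,th=0
[1] (0*2+1+0,5) = (1,5)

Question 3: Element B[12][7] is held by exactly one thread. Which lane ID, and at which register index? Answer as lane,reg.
30,2

c: 7->gid=7  r: 12->r8=1,tid=2,i&1=0
L=7*4+2=30  i=1*2+0=2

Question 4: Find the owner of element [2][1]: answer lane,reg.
5,0

c=1→G=1  r=2→rhi=0,T=1,p=0
L=1*4+1=5  i=0*2+0=0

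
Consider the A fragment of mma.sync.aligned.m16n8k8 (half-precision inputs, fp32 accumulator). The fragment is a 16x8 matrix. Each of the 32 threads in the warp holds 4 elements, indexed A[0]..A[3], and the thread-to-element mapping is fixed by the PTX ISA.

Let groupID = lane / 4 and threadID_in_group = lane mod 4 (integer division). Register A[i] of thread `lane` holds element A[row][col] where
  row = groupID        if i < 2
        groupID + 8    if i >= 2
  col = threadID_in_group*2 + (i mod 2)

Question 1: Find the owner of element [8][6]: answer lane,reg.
r=8->g=0,rb=1  c=6->t=3,b0=0
L=0*4+3=3  i=1*2+0=2

3,2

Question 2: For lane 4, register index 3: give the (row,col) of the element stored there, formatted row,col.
4: gr=1,th=0
[3] (1+8,0*2+1) = (9,1)

9,1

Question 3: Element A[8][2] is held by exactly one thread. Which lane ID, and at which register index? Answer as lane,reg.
1,2

r=8⇒gr=0,Rb=1  c=2⇒th=1,odd=0
L=0*4+1=1  i=1*2+0=2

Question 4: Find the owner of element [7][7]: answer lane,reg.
r=7→G=7,rhi=0  c=7→T=3,p=1
L=7*4+3=31  i=0*2+1=1

31,1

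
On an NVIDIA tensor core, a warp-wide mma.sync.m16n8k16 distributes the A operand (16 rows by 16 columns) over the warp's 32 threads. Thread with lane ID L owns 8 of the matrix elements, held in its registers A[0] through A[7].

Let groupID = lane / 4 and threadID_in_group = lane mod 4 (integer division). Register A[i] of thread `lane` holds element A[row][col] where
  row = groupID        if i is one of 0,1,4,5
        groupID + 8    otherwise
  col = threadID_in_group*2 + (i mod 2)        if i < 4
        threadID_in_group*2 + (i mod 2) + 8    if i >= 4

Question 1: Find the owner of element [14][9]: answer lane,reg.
24,7

r=14→G=6,rhi=1  c=9→chi=1,T=0,p=1
L=6*4+0=24  i=1*4+1*2+1=7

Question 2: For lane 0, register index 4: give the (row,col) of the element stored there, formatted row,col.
lane 0->0/4=0, 0 mod 4=0
i=4  r:0+0->0  c:2·0+0+8->8

0,8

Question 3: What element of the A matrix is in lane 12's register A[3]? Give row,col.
L=12→G=12>>2=3, T=12&3=0
[3]→row 3+8=11  col 0·2+1+0=1

11,1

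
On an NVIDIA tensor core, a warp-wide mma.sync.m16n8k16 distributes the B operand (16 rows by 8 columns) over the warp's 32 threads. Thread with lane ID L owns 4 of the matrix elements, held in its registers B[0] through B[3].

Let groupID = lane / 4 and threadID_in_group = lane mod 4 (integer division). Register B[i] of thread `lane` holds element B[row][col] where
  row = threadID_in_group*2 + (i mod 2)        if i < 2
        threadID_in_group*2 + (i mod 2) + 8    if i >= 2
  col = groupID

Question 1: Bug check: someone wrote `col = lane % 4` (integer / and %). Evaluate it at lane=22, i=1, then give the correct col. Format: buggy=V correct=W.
buggy=2 correct=5

`lane % 4`[22,1]->2
L=22->gid=22>>2=5, tid=22&3=2
[1]->row 2·2+1+0=5  col gid=5
col: 2 vs 5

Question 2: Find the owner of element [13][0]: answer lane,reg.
2,3

c=0->g=0  r=13->rb=1,t=2,b0=1
L=0*4+2=2  i=1*2+1=3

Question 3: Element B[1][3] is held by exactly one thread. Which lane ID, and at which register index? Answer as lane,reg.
12,1

c=3→G=3  r=1→rhi=0,T=0,p=1
L=3*4+0=12  i=0*2+1=1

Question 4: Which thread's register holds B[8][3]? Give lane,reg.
12,2

c: 3->gid=3  r: 8->r8=1,tid=0,i&1=0
L=3*4+0=12  i=1*2+0=2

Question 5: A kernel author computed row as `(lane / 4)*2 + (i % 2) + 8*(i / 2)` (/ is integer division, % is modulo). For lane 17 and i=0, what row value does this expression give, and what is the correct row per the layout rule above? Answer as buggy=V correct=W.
`(lane / 4)*2 + (i % 2) + 8*(i / 2)`[17,0]->8
lane 17->17/4=4, 17 mod 4=1
i=0  r:2·1+0+0->2  c:4
row: 8 vs 2

buggy=8 correct=2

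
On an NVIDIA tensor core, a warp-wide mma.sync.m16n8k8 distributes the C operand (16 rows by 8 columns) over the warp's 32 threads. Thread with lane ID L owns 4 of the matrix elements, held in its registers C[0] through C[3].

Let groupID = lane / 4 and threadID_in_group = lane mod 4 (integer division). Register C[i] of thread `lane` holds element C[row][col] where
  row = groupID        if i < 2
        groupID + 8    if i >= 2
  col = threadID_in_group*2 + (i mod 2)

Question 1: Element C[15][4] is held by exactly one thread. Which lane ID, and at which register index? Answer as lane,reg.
30,2

r=15→G=7,rhi=1  c=4→T=2,p=0
L=7*4+2=30  i=1*2+0=2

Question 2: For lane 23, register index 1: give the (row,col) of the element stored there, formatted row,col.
5,7

lane 23⇒23/4=5, 23 mod 4=3
i=1  r:5+0⇒5  c:2·3+1⇒7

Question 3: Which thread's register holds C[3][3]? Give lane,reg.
r: 3->gid=3,r8=0  c: 3->tid=1,i&1=1
L=3*4+1=13  i=0*2+1=1

13,1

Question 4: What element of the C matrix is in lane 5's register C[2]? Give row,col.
9,2

lane 5⇒5/4=1, 5 mod 4=1
i=2  r:1+8⇒9  c:2·1+0⇒2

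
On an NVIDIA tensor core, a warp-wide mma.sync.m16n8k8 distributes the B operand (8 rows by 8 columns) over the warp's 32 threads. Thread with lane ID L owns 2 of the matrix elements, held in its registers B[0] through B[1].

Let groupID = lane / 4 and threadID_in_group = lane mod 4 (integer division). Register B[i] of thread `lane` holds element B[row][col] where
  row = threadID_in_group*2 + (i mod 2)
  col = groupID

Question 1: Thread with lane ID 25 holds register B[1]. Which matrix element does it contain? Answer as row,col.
3,6

lane 25⇒25/4=6, 25 mod 4=1
i=1  r:2·1+1⇒3  c:6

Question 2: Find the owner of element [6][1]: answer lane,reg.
c=1→G=1  r=6→T=3,p=0
L=1*4+3=7  i=0=0

7,0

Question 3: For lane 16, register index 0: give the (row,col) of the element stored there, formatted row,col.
lane 16→16/4=4, 16 mod 4=0
i=0  r:2·0+0→0  c:4

0,4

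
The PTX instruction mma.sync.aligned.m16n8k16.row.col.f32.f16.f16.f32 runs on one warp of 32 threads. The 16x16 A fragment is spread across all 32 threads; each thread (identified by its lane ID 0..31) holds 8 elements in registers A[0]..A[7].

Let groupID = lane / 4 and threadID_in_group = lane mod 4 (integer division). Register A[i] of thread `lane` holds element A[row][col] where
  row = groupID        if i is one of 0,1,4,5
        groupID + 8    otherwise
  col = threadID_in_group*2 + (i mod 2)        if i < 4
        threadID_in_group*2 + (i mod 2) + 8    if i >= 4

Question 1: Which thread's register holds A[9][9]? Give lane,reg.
4,7

r=9⇒gr=1,Rb=1  c=9⇒Cb=1,th=0,odd=1
L=1*4+0=4  i=1*4+1*2+1=7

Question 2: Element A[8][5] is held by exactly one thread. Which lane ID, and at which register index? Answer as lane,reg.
2,3

r=8⇒gr=0,Rb=1  c=5⇒Cb=0,th=2,odd=1
L=0*4+2=2  i=0*4+1*2+1=3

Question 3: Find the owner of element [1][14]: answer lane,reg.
r=1⇒gr=1,Rb=0  c=14⇒Cb=1,th=3,odd=0
L=1*4+3=7  i=1*4+0*2+0=4

7,4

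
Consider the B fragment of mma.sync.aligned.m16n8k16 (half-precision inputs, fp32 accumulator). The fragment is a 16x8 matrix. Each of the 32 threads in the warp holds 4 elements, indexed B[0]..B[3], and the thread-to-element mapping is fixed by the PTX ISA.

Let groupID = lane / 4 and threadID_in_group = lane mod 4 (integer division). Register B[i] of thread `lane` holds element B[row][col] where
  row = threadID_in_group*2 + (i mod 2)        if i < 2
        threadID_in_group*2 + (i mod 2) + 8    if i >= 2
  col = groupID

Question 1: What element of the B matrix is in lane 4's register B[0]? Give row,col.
0,1

L=4=>grp=4>>2=1, tig=4&3=0
[0]=>row 0·2+0+0=0  col grp=1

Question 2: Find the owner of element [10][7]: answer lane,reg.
c=7->g=7  r=10->rb=1,t=1,b0=0
L=7*4+1=29  i=1*2+0=2

29,2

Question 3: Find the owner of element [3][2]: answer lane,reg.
9,1

c:2=>grp=2  r:3=>rB=0,tig=1,lo=1
L=2*4+1=9  i=0*2+1=1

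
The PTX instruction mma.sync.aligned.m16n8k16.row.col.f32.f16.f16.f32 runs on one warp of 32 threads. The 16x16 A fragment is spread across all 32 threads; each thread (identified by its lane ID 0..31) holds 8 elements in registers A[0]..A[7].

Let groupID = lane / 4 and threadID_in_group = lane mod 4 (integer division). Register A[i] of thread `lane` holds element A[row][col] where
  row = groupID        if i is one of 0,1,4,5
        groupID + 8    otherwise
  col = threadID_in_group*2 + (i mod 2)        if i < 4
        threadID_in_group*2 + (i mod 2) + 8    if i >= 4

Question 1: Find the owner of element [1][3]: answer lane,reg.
r:1=>grp=1,rB=0  c:3=>cB=0,tig=1,lo=1
L=1*4+1=5  i=0*4+0*2+1=1

5,1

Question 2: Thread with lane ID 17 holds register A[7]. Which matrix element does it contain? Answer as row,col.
12,11

L=17->gid=17>>2=4, tid=17&3=1
[7]->row 4+8=12  col 1·2+1+8=11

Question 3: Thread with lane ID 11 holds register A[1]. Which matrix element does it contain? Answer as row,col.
lane 11->11/4=2, 11 mod 4=3
i=1  r:2+0->2  c:2·3+1+0->7

2,7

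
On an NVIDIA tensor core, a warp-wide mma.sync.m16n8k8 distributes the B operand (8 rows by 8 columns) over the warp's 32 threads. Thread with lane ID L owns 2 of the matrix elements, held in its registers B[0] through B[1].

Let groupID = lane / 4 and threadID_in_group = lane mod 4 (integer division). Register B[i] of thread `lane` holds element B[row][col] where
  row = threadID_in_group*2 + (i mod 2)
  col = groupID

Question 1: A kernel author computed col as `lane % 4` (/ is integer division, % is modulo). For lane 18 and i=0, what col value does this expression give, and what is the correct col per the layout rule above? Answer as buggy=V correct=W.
buggy=2 correct=4

`lane % 4`[18,0]⇒2
L=18⇒gr=18>>2=4, th=18&3=2
[0]⇒row 2·2+0=4  col gr=4
col: 2 vs 4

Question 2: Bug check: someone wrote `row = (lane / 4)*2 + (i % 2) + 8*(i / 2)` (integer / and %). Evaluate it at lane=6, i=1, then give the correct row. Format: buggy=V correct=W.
`(lane / 4)*2 + (i % 2) + 8*(i / 2)`[6,1]⇒3
L=6⇒gr=6>>2=1, th=6&3=2
[1]⇒row 2·2+1=5  col gr=1
row: 3 vs 5

buggy=3 correct=5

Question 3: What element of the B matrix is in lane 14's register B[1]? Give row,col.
5,3

L=14=>grp=14>>2=3, tig=14&3=2
[1]=>row 2·2+1=5  col grp=3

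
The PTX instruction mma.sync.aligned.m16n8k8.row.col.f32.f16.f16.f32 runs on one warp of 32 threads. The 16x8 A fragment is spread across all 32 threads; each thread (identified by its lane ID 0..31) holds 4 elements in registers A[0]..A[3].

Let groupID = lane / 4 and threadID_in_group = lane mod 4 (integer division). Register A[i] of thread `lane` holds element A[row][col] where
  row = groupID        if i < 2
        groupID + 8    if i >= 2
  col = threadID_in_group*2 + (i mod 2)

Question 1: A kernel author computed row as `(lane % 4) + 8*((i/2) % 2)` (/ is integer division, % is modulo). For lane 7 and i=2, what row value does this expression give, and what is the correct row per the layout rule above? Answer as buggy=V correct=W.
`(lane % 4) + 8*((i/2) % 2)`[7,2]->11
lane 7->7/4=1, 7 mod 4=3
i=2  r:1+8->9  c:2·3+0->6
row: 11 vs 9

buggy=11 correct=9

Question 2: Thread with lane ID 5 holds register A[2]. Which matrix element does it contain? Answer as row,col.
9,2

5: G=1,T=1
[2] (1+8,1*2+0) = (9,2)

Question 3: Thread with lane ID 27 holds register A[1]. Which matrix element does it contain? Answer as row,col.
L=27->g=27>>2=6, t=27&3=3
[1]->row 6+0=6  col 3·2+1=7

6,7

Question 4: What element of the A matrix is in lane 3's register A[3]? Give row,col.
8,7

lane 3: gid=0 (3/4), tid=3 (3%4)
i=3: r=0+8=8, c=3*2+1=7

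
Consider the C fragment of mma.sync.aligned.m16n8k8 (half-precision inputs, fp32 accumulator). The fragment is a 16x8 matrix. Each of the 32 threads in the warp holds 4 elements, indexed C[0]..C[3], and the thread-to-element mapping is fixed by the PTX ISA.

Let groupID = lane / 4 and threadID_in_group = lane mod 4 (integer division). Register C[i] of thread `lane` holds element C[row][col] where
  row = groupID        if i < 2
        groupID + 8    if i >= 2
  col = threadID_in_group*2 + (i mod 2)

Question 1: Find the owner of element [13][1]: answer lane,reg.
20,3

r=13⇒gr=5,Rb=1  c=1⇒th=0,odd=1
L=5*4+0=20  i=1*2+1=3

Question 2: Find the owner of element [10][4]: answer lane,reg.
10,2

r:10=>grp=2,rB=1  c:4=>tig=2,lo=0
L=2*4+2=10  i=1*2+0=2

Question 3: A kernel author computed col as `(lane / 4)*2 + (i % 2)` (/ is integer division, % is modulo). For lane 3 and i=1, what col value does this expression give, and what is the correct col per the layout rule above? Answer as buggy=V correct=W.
`(lane / 4)*2 + (i % 2)`[3,1]→1
L=3→G=3>>2=0, T=3&3=3
[1]→row 0+0=0  col 3·2+1=7
col: 1 vs 7

buggy=1 correct=7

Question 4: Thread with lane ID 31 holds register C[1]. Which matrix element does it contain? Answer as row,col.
lane 31->31/4=7, 31 mod 4=3
i=1  r:7+0->7  c:2·3+1->7

7,7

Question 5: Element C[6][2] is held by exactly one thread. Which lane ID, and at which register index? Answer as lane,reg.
25,0

r=6→G=6,rhi=0  c=2→T=1,p=0
L=6*4+1=25  i=0*2+0=0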